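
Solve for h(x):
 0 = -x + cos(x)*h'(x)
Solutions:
 h(x) = C1 + Integral(x/cos(x), x)


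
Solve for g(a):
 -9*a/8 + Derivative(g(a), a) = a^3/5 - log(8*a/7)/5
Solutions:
 g(a) = C1 + a^4/20 + 9*a^2/16 - a*log(a)/5 - 3*a*log(2)/5 + a/5 + a*log(7)/5


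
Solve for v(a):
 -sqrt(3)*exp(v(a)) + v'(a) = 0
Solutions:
 v(a) = log(-1/(C1 + sqrt(3)*a))


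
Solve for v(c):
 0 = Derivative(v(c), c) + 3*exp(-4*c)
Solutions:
 v(c) = C1 + 3*exp(-4*c)/4


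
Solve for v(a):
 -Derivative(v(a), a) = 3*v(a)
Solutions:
 v(a) = C1*exp(-3*a)


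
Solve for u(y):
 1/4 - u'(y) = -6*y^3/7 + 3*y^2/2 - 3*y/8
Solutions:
 u(y) = C1 + 3*y^4/14 - y^3/2 + 3*y^2/16 + y/4


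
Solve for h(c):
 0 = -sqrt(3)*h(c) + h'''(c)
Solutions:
 h(c) = C3*exp(3^(1/6)*c) + (C1*sin(3^(2/3)*c/2) + C2*cos(3^(2/3)*c/2))*exp(-3^(1/6)*c/2)


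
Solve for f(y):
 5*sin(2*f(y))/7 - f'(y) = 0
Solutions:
 -5*y/7 + log(cos(2*f(y)) - 1)/4 - log(cos(2*f(y)) + 1)/4 = C1


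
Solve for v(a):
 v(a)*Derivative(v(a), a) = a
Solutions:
 v(a) = -sqrt(C1 + a^2)
 v(a) = sqrt(C1 + a^2)


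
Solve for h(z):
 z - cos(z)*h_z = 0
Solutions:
 h(z) = C1 + Integral(z/cos(z), z)


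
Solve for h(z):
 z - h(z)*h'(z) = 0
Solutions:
 h(z) = -sqrt(C1 + z^2)
 h(z) = sqrt(C1 + z^2)


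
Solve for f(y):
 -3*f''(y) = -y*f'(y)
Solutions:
 f(y) = C1 + C2*erfi(sqrt(6)*y/6)


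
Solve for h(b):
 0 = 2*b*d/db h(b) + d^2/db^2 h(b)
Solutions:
 h(b) = C1 + C2*erf(b)


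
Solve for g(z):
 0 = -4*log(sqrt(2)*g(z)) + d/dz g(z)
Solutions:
 -Integral(1/(2*log(_y) + log(2)), (_y, g(z)))/2 = C1 - z


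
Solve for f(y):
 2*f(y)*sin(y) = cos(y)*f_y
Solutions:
 f(y) = C1/cos(y)^2


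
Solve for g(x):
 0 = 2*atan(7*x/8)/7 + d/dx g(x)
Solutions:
 g(x) = C1 - 2*x*atan(7*x/8)/7 + 8*log(49*x^2 + 64)/49


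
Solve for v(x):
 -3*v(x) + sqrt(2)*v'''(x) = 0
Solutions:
 v(x) = C3*exp(2^(5/6)*3^(1/3)*x/2) + (C1*sin(6^(5/6)*x/4) + C2*cos(6^(5/6)*x/4))*exp(-2^(5/6)*3^(1/3)*x/4)


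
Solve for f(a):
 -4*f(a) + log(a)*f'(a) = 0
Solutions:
 f(a) = C1*exp(4*li(a))


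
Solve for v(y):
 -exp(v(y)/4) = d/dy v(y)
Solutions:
 v(y) = 4*log(1/(C1 + y)) + 8*log(2)


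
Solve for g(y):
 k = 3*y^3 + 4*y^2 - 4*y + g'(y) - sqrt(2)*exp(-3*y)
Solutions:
 g(y) = C1 + k*y - 3*y^4/4 - 4*y^3/3 + 2*y^2 - sqrt(2)*exp(-3*y)/3


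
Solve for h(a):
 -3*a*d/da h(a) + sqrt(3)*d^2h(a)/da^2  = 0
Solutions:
 h(a) = C1 + C2*erfi(sqrt(2)*3^(1/4)*a/2)


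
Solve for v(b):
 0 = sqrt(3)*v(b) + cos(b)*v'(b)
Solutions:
 v(b) = C1*(sin(b) - 1)^(sqrt(3)/2)/(sin(b) + 1)^(sqrt(3)/2)


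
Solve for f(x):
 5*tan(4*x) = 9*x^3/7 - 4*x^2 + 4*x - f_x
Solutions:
 f(x) = C1 + 9*x^4/28 - 4*x^3/3 + 2*x^2 + 5*log(cos(4*x))/4


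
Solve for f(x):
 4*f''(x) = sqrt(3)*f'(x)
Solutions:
 f(x) = C1 + C2*exp(sqrt(3)*x/4)


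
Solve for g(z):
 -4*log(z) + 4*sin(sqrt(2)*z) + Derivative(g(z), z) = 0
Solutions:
 g(z) = C1 + 4*z*log(z) - 4*z + 2*sqrt(2)*cos(sqrt(2)*z)


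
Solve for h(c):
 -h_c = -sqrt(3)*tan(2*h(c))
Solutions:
 h(c) = -asin(C1*exp(2*sqrt(3)*c))/2 + pi/2
 h(c) = asin(C1*exp(2*sqrt(3)*c))/2


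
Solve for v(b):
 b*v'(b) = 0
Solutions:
 v(b) = C1


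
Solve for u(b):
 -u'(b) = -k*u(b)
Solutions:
 u(b) = C1*exp(b*k)


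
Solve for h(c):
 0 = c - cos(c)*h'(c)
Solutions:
 h(c) = C1 + Integral(c/cos(c), c)


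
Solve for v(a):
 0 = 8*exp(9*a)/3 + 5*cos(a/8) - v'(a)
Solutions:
 v(a) = C1 + 8*exp(9*a)/27 + 40*sin(a/8)


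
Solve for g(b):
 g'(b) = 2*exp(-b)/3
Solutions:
 g(b) = C1 - 2*exp(-b)/3


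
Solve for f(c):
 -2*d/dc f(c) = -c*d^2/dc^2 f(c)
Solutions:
 f(c) = C1 + C2*c^3


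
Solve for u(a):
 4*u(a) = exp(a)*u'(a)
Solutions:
 u(a) = C1*exp(-4*exp(-a))


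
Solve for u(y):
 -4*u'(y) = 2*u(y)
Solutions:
 u(y) = C1*exp(-y/2)


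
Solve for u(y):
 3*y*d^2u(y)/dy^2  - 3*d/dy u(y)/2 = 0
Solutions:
 u(y) = C1 + C2*y^(3/2)


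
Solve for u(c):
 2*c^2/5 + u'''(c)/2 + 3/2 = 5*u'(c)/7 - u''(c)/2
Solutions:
 u(c) = C1 + C2*exp(c*(-7 + sqrt(329))/14) + C3*exp(-c*(7 + sqrt(329))/14) + 14*c^3/75 + 49*c^2/125 + 4291*c/1250


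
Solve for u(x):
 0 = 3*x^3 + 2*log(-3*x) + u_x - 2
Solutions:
 u(x) = C1 - 3*x^4/4 - 2*x*log(-x) + 2*x*(2 - log(3))


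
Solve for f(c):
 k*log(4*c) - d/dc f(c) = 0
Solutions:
 f(c) = C1 + c*k*log(c) - c*k + c*k*log(4)


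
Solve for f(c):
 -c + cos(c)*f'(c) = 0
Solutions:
 f(c) = C1 + Integral(c/cos(c), c)


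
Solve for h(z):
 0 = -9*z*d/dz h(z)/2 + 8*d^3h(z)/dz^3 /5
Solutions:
 h(z) = C1 + Integral(C2*airyai(2^(2/3)*45^(1/3)*z/4) + C3*airybi(2^(2/3)*45^(1/3)*z/4), z)


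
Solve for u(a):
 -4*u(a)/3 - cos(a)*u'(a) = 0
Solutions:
 u(a) = C1*(sin(a) - 1)^(2/3)/(sin(a) + 1)^(2/3)


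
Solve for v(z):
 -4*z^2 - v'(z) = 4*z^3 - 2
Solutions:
 v(z) = C1 - z^4 - 4*z^3/3 + 2*z


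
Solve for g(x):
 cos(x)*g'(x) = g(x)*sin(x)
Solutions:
 g(x) = C1/cos(x)


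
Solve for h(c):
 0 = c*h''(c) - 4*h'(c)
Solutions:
 h(c) = C1 + C2*c^5


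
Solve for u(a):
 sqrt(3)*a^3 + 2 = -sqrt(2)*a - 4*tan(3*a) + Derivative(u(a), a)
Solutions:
 u(a) = C1 + sqrt(3)*a^4/4 + sqrt(2)*a^2/2 + 2*a - 4*log(cos(3*a))/3


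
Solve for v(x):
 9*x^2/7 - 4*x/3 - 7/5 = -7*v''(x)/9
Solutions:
 v(x) = C1 + C2*x - 27*x^4/196 + 2*x^3/7 + 9*x^2/10


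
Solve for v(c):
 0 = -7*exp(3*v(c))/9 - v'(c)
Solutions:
 v(c) = log(1/(C1 + 7*c))/3 + log(3)/3
 v(c) = log((-3^(1/3) - 3^(5/6)*I)*(1/(C1 + 7*c))^(1/3)/2)
 v(c) = log((-3^(1/3) + 3^(5/6)*I)*(1/(C1 + 7*c))^(1/3)/2)


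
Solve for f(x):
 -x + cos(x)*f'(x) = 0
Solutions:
 f(x) = C1 + Integral(x/cos(x), x)


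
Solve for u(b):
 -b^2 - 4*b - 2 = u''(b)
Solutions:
 u(b) = C1 + C2*b - b^4/12 - 2*b^3/3 - b^2


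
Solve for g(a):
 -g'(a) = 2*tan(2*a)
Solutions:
 g(a) = C1 + log(cos(2*a))


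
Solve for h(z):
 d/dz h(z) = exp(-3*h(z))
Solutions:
 h(z) = log(C1 + 3*z)/3
 h(z) = log((-3^(1/3) - 3^(5/6)*I)*(C1 + z)^(1/3)/2)
 h(z) = log((-3^(1/3) + 3^(5/6)*I)*(C1 + z)^(1/3)/2)


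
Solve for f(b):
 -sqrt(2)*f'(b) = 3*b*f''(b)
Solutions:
 f(b) = C1 + C2*b^(1 - sqrt(2)/3)


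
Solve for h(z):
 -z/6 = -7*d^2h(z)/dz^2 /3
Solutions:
 h(z) = C1 + C2*z + z^3/84


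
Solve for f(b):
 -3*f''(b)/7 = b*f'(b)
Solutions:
 f(b) = C1 + C2*erf(sqrt(42)*b/6)


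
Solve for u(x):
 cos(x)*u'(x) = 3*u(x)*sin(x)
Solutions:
 u(x) = C1/cos(x)^3


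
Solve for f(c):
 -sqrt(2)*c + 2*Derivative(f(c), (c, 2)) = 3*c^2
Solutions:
 f(c) = C1 + C2*c + c^4/8 + sqrt(2)*c^3/12


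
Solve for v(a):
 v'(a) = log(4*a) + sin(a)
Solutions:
 v(a) = C1 + a*log(a) - a + 2*a*log(2) - cos(a)


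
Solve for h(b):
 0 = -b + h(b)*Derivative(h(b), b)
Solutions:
 h(b) = -sqrt(C1 + b^2)
 h(b) = sqrt(C1 + b^2)


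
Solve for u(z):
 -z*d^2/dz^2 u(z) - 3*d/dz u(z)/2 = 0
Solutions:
 u(z) = C1 + C2/sqrt(z)


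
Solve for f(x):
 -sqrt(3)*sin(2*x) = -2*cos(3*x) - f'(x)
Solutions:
 f(x) = C1 - 2*sin(3*x)/3 - sqrt(3)*cos(2*x)/2


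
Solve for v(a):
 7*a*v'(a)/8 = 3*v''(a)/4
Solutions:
 v(a) = C1 + C2*erfi(sqrt(21)*a/6)


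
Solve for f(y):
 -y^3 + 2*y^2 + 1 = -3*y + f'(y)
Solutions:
 f(y) = C1 - y^4/4 + 2*y^3/3 + 3*y^2/2 + y


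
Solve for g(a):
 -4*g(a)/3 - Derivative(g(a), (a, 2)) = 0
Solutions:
 g(a) = C1*sin(2*sqrt(3)*a/3) + C2*cos(2*sqrt(3)*a/3)


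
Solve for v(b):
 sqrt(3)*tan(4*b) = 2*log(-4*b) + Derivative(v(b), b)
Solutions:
 v(b) = C1 - 2*b*log(-b) - 4*b*log(2) + 2*b - sqrt(3)*log(cos(4*b))/4


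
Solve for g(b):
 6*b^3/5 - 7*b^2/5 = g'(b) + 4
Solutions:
 g(b) = C1 + 3*b^4/10 - 7*b^3/15 - 4*b


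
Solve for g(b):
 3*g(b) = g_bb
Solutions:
 g(b) = C1*exp(-sqrt(3)*b) + C2*exp(sqrt(3)*b)


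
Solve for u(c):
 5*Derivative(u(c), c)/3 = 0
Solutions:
 u(c) = C1


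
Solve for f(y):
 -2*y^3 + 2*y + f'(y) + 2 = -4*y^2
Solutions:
 f(y) = C1 + y^4/2 - 4*y^3/3 - y^2 - 2*y


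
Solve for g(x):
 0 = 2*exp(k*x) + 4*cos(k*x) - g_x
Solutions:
 g(x) = C1 + 2*exp(k*x)/k + 4*sin(k*x)/k


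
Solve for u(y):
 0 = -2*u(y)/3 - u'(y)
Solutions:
 u(y) = C1*exp(-2*y/3)


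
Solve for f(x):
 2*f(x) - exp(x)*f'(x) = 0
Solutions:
 f(x) = C1*exp(-2*exp(-x))


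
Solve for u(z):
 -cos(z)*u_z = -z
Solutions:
 u(z) = C1 + Integral(z/cos(z), z)


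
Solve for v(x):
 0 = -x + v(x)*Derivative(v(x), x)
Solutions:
 v(x) = -sqrt(C1 + x^2)
 v(x) = sqrt(C1 + x^2)


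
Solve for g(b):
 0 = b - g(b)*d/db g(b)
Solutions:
 g(b) = -sqrt(C1 + b^2)
 g(b) = sqrt(C1 + b^2)


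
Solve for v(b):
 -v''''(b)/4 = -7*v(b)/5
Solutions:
 v(b) = C1*exp(-sqrt(2)*5^(3/4)*7^(1/4)*b/5) + C2*exp(sqrt(2)*5^(3/4)*7^(1/4)*b/5) + C3*sin(sqrt(2)*5^(3/4)*7^(1/4)*b/5) + C4*cos(sqrt(2)*5^(3/4)*7^(1/4)*b/5)


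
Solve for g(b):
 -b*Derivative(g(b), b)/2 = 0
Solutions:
 g(b) = C1


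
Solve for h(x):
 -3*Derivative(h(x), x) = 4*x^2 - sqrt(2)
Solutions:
 h(x) = C1 - 4*x^3/9 + sqrt(2)*x/3


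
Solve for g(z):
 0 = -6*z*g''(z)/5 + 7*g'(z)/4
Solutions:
 g(z) = C1 + C2*z^(59/24)


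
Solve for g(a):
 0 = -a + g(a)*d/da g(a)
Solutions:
 g(a) = -sqrt(C1 + a^2)
 g(a) = sqrt(C1 + a^2)


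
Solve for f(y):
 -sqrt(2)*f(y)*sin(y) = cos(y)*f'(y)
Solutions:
 f(y) = C1*cos(y)^(sqrt(2))


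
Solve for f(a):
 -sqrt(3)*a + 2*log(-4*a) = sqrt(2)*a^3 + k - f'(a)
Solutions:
 f(a) = C1 + sqrt(2)*a^4/4 + sqrt(3)*a^2/2 + a*(k - 4*log(2) + 2) - 2*a*log(-a)


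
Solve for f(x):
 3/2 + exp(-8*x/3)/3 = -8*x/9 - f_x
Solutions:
 f(x) = C1 - 4*x^2/9 - 3*x/2 + exp(-8*x/3)/8


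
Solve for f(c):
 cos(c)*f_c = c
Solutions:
 f(c) = C1 + Integral(c/cos(c), c)


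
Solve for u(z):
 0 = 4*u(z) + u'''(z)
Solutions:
 u(z) = C3*exp(-2^(2/3)*z) + (C1*sin(2^(2/3)*sqrt(3)*z/2) + C2*cos(2^(2/3)*sqrt(3)*z/2))*exp(2^(2/3)*z/2)


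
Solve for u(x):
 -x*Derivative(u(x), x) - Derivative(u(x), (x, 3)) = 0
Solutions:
 u(x) = C1 + Integral(C2*airyai(-x) + C3*airybi(-x), x)


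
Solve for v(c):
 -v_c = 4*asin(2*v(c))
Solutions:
 Integral(1/asin(2*_y), (_y, v(c))) = C1 - 4*c


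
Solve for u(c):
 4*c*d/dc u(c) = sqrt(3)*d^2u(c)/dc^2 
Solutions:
 u(c) = C1 + C2*erfi(sqrt(2)*3^(3/4)*c/3)


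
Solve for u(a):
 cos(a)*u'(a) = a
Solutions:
 u(a) = C1 + Integral(a/cos(a), a)


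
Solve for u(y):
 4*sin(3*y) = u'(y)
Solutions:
 u(y) = C1 - 4*cos(3*y)/3


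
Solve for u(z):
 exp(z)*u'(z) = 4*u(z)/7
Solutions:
 u(z) = C1*exp(-4*exp(-z)/7)


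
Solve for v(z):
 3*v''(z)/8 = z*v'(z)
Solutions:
 v(z) = C1 + C2*erfi(2*sqrt(3)*z/3)


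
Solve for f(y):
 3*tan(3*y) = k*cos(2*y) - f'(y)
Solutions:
 f(y) = C1 + k*sin(2*y)/2 + log(cos(3*y))


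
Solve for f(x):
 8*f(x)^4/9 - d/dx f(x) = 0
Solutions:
 f(x) = 3^(1/3)*(-1/(C1 + 8*x))^(1/3)
 f(x) = (-1/(C1 + 8*x))^(1/3)*(-3^(1/3) - 3^(5/6)*I)/2
 f(x) = (-1/(C1 + 8*x))^(1/3)*(-3^(1/3) + 3^(5/6)*I)/2


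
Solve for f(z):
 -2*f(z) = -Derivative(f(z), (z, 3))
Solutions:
 f(z) = C3*exp(2^(1/3)*z) + (C1*sin(2^(1/3)*sqrt(3)*z/2) + C2*cos(2^(1/3)*sqrt(3)*z/2))*exp(-2^(1/3)*z/2)


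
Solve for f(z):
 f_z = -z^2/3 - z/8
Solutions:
 f(z) = C1 - z^3/9 - z^2/16


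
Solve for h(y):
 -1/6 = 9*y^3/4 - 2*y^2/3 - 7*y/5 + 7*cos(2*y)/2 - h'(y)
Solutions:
 h(y) = C1 + 9*y^4/16 - 2*y^3/9 - 7*y^2/10 + y/6 + 7*sin(2*y)/4


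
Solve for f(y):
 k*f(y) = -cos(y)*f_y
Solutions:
 f(y) = C1*exp(k*(log(sin(y) - 1) - log(sin(y) + 1))/2)


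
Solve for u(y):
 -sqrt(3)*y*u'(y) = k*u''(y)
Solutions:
 u(y) = C1 + C2*sqrt(k)*erf(sqrt(2)*3^(1/4)*y*sqrt(1/k)/2)


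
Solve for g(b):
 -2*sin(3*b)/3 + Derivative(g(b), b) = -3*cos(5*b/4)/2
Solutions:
 g(b) = C1 - 6*sin(5*b/4)/5 - 2*cos(3*b)/9


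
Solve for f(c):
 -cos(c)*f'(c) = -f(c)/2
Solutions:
 f(c) = C1*(sin(c) + 1)^(1/4)/(sin(c) - 1)^(1/4)


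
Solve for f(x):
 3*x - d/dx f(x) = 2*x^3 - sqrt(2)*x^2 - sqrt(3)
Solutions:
 f(x) = C1 - x^4/2 + sqrt(2)*x^3/3 + 3*x^2/2 + sqrt(3)*x


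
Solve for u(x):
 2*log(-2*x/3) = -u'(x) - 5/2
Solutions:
 u(x) = C1 - 2*x*log(-x) + x*(-2*log(2) - 1/2 + 2*log(3))


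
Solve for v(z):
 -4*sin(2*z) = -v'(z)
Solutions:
 v(z) = C1 - 2*cos(2*z)


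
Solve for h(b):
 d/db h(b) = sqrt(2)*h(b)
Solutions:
 h(b) = C1*exp(sqrt(2)*b)


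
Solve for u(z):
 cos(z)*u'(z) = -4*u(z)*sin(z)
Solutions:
 u(z) = C1*cos(z)^4


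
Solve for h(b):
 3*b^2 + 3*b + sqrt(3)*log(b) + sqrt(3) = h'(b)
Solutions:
 h(b) = C1 + b^3 + 3*b^2/2 + sqrt(3)*b*log(b)


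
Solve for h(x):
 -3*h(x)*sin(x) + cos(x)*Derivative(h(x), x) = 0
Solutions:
 h(x) = C1/cos(x)^3


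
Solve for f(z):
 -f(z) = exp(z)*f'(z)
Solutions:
 f(z) = C1*exp(exp(-z))


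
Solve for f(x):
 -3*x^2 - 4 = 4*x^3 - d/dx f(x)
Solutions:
 f(x) = C1 + x^4 + x^3 + 4*x


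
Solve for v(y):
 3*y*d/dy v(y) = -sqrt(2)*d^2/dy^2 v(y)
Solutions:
 v(y) = C1 + C2*erf(2^(1/4)*sqrt(3)*y/2)


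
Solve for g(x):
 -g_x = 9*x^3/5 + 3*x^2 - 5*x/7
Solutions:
 g(x) = C1 - 9*x^4/20 - x^3 + 5*x^2/14


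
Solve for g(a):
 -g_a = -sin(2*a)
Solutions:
 g(a) = C1 - cos(2*a)/2


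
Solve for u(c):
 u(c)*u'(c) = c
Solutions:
 u(c) = -sqrt(C1 + c^2)
 u(c) = sqrt(C1 + c^2)


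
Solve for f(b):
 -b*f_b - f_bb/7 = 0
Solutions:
 f(b) = C1 + C2*erf(sqrt(14)*b/2)


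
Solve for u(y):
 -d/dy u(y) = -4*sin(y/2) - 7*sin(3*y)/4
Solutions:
 u(y) = C1 - 8*cos(y/2) - 7*cos(3*y)/12


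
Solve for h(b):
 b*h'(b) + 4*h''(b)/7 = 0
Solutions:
 h(b) = C1 + C2*erf(sqrt(14)*b/4)


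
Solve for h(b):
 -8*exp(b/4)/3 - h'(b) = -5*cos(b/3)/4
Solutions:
 h(b) = C1 - 32*exp(b/4)/3 + 15*sin(b/3)/4


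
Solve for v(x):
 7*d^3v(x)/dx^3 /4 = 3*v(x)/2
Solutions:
 v(x) = C3*exp(6^(1/3)*7^(2/3)*x/7) + (C1*sin(2^(1/3)*3^(5/6)*7^(2/3)*x/14) + C2*cos(2^(1/3)*3^(5/6)*7^(2/3)*x/14))*exp(-6^(1/3)*7^(2/3)*x/14)


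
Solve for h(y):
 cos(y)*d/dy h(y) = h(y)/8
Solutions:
 h(y) = C1*(sin(y) + 1)^(1/16)/(sin(y) - 1)^(1/16)


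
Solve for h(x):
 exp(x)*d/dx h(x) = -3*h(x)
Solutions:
 h(x) = C1*exp(3*exp(-x))


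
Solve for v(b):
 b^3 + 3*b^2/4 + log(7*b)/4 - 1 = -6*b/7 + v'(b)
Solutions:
 v(b) = C1 + b^4/4 + b^3/4 + 3*b^2/7 + b*log(b)/4 - 5*b/4 + b*log(7)/4


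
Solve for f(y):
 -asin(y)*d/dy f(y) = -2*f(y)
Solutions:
 f(y) = C1*exp(2*Integral(1/asin(y), y))


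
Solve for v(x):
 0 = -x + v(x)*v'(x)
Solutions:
 v(x) = -sqrt(C1 + x^2)
 v(x) = sqrt(C1 + x^2)


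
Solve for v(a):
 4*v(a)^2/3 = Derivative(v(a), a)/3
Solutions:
 v(a) = -1/(C1 + 4*a)


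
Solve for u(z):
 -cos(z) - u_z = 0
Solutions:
 u(z) = C1 - sin(z)


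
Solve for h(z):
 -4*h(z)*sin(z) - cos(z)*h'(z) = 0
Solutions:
 h(z) = C1*cos(z)^4


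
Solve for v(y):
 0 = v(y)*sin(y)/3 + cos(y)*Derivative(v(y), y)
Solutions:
 v(y) = C1*cos(y)^(1/3)


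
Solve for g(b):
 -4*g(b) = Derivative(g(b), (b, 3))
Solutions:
 g(b) = C3*exp(-2^(2/3)*b) + (C1*sin(2^(2/3)*sqrt(3)*b/2) + C2*cos(2^(2/3)*sqrt(3)*b/2))*exp(2^(2/3)*b/2)


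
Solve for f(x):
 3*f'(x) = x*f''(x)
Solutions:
 f(x) = C1 + C2*x^4


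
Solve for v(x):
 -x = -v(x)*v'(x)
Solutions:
 v(x) = -sqrt(C1 + x^2)
 v(x) = sqrt(C1 + x^2)


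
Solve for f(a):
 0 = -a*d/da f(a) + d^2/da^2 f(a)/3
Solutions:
 f(a) = C1 + C2*erfi(sqrt(6)*a/2)


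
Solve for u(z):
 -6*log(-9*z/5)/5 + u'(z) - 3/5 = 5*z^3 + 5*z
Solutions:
 u(z) = C1 + 5*z^4/4 + 5*z^2/2 + 6*z*log(-z)/5 + 3*z*(-2*log(5) - 1 + 4*log(3))/5


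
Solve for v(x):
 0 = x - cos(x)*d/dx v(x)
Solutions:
 v(x) = C1 + Integral(x/cos(x), x)


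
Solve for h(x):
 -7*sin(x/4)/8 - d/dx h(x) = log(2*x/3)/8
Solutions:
 h(x) = C1 - x*log(x)/8 - x*log(2)/8 + x/8 + x*log(3)/8 + 7*cos(x/4)/2


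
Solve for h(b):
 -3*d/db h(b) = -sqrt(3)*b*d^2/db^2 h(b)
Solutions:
 h(b) = C1 + C2*b^(1 + sqrt(3))


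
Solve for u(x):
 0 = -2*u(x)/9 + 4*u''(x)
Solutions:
 u(x) = C1*exp(-sqrt(2)*x/6) + C2*exp(sqrt(2)*x/6)


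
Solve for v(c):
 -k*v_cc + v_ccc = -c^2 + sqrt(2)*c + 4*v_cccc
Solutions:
 v(c) = C1 + C2*c + C3*exp(c*(1 - sqrt(1 - 16*k))/8) + C4*exp(c*(sqrt(1 - 16*k) + 1)/8) + c^4/(12*k) + c^3*(-sqrt(2) + 2/k)/(6*k) + c^2*(-4 - sqrt(2)/2 + 1/k)/k^2


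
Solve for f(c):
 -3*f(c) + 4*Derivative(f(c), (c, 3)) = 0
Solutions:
 f(c) = C3*exp(6^(1/3)*c/2) + (C1*sin(2^(1/3)*3^(5/6)*c/4) + C2*cos(2^(1/3)*3^(5/6)*c/4))*exp(-6^(1/3)*c/4)


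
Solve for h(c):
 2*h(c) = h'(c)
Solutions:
 h(c) = C1*exp(2*c)


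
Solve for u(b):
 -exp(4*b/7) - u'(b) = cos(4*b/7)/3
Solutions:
 u(b) = C1 - 7*exp(4*b/7)/4 - 7*sin(4*b/7)/12


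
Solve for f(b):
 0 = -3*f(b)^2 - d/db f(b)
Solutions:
 f(b) = 1/(C1 + 3*b)


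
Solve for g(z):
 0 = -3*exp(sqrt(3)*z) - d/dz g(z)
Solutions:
 g(z) = C1 - sqrt(3)*exp(sqrt(3)*z)


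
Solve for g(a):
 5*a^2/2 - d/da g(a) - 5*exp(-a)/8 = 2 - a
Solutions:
 g(a) = C1 + 5*a^3/6 + a^2/2 - 2*a + 5*exp(-a)/8


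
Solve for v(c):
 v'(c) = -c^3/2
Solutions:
 v(c) = C1 - c^4/8


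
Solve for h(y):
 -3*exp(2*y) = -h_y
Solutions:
 h(y) = C1 + 3*exp(2*y)/2


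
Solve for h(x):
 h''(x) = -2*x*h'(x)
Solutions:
 h(x) = C1 + C2*erf(x)


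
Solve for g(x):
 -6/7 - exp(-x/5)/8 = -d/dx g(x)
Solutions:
 g(x) = C1 + 6*x/7 - 5*exp(-x/5)/8


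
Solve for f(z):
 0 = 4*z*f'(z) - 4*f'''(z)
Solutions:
 f(z) = C1 + Integral(C2*airyai(z) + C3*airybi(z), z)


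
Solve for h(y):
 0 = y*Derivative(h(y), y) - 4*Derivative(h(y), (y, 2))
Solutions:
 h(y) = C1 + C2*erfi(sqrt(2)*y/4)


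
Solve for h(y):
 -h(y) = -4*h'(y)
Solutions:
 h(y) = C1*exp(y/4)


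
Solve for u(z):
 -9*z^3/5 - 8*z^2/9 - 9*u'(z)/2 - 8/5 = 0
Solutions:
 u(z) = C1 - z^4/10 - 16*z^3/243 - 16*z/45


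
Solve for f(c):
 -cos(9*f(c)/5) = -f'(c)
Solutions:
 -c - 5*log(sin(9*f(c)/5) - 1)/18 + 5*log(sin(9*f(c)/5) + 1)/18 = C1


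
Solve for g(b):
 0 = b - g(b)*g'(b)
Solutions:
 g(b) = -sqrt(C1 + b^2)
 g(b) = sqrt(C1 + b^2)


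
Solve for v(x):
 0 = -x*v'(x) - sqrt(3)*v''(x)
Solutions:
 v(x) = C1 + C2*erf(sqrt(2)*3^(3/4)*x/6)


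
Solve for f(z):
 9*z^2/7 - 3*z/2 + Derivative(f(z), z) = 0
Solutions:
 f(z) = C1 - 3*z^3/7 + 3*z^2/4


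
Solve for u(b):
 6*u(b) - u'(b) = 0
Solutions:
 u(b) = C1*exp(6*b)


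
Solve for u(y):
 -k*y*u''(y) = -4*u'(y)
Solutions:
 u(y) = C1 + y^(((re(k) + 4)*re(k) + im(k)^2)/(re(k)^2 + im(k)^2))*(C2*sin(4*log(y)*Abs(im(k))/(re(k)^2 + im(k)^2)) + C3*cos(4*log(y)*im(k)/(re(k)^2 + im(k)^2)))


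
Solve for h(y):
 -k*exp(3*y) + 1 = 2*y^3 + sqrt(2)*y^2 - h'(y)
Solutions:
 h(y) = C1 + k*exp(3*y)/3 + y^4/2 + sqrt(2)*y^3/3 - y


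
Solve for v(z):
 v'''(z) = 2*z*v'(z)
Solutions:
 v(z) = C1 + Integral(C2*airyai(2^(1/3)*z) + C3*airybi(2^(1/3)*z), z)


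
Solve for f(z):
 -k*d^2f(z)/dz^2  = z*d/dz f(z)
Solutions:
 f(z) = C1 + C2*sqrt(k)*erf(sqrt(2)*z*sqrt(1/k)/2)


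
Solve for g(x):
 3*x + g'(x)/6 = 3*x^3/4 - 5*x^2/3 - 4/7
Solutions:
 g(x) = C1 + 9*x^4/8 - 10*x^3/3 - 9*x^2 - 24*x/7


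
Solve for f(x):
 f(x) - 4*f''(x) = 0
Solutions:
 f(x) = C1*exp(-x/2) + C2*exp(x/2)


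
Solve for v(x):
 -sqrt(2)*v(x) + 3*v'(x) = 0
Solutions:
 v(x) = C1*exp(sqrt(2)*x/3)


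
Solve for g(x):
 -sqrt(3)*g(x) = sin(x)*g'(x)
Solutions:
 g(x) = C1*(cos(x) + 1)^(sqrt(3)/2)/(cos(x) - 1)^(sqrt(3)/2)


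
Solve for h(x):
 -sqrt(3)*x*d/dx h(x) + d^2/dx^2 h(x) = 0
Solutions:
 h(x) = C1 + C2*erfi(sqrt(2)*3^(1/4)*x/2)


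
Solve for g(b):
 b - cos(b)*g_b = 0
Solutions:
 g(b) = C1 + Integral(b/cos(b), b)


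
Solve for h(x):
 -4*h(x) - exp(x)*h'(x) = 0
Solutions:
 h(x) = C1*exp(4*exp(-x))


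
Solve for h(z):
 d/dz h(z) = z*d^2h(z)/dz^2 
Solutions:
 h(z) = C1 + C2*z^2


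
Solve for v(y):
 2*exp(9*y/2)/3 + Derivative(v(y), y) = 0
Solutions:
 v(y) = C1 - 4*exp(9*y/2)/27


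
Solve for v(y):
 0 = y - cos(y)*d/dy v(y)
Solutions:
 v(y) = C1 + Integral(y/cos(y), y)


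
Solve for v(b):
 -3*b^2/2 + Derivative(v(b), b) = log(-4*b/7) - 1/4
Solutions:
 v(b) = C1 + b^3/2 + b*log(-b) + b*(-log(7) - 5/4 + 2*log(2))


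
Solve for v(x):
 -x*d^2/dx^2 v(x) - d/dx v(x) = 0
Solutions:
 v(x) = C1 + C2*log(x)


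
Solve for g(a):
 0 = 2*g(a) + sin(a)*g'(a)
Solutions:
 g(a) = C1*(cos(a) + 1)/(cos(a) - 1)


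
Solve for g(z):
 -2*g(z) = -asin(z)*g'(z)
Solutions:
 g(z) = C1*exp(2*Integral(1/asin(z), z))


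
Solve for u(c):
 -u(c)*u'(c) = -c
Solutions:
 u(c) = -sqrt(C1 + c^2)
 u(c) = sqrt(C1 + c^2)


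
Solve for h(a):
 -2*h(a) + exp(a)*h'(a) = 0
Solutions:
 h(a) = C1*exp(-2*exp(-a))


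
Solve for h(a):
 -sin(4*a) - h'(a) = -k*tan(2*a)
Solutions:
 h(a) = C1 - k*log(cos(2*a))/2 + cos(4*a)/4


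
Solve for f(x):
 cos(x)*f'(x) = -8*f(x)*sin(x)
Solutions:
 f(x) = C1*cos(x)^8


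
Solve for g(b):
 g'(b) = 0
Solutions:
 g(b) = C1


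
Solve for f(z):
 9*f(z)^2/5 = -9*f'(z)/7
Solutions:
 f(z) = 5/(C1 + 7*z)


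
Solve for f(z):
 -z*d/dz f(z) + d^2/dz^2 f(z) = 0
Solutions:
 f(z) = C1 + C2*erfi(sqrt(2)*z/2)


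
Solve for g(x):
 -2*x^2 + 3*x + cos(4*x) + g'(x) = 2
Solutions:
 g(x) = C1 + 2*x^3/3 - 3*x^2/2 + 2*x - sin(4*x)/4


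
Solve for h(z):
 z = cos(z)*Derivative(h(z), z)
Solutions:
 h(z) = C1 + Integral(z/cos(z), z)


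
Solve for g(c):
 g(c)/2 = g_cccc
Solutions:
 g(c) = C1*exp(-2^(3/4)*c/2) + C2*exp(2^(3/4)*c/2) + C3*sin(2^(3/4)*c/2) + C4*cos(2^(3/4)*c/2)


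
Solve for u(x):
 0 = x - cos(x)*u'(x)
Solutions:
 u(x) = C1 + Integral(x/cos(x), x)


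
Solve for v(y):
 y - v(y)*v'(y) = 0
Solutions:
 v(y) = -sqrt(C1 + y^2)
 v(y) = sqrt(C1 + y^2)


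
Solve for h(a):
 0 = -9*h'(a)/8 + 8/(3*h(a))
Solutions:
 h(a) = -sqrt(C1 + 384*a)/9
 h(a) = sqrt(C1 + 384*a)/9


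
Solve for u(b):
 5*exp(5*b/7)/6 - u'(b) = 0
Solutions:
 u(b) = C1 + 7*exp(5*b/7)/6


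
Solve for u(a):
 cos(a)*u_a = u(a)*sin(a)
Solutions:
 u(a) = C1/cos(a)


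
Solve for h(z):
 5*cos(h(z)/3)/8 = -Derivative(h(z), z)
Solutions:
 5*z/8 - 3*log(sin(h(z)/3) - 1)/2 + 3*log(sin(h(z)/3) + 1)/2 = C1


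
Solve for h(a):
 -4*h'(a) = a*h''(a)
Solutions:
 h(a) = C1 + C2/a^3


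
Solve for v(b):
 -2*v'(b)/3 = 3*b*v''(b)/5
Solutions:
 v(b) = C1 + C2/b^(1/9)


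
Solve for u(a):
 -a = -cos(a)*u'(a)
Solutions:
 u(a) = C1 + Integral(a/cos(a), a)


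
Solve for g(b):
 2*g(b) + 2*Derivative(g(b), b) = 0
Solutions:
 g(b) = C1*exp(-b)


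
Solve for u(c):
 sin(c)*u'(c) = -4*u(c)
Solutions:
 u(c) = C1*(cos(c)^2 + 2*cos(c) + 1)/(cos(c)^2 - 2*cos(c) + 1)


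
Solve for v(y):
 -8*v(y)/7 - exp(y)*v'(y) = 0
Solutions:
 v(y) = C1*exp(8*exp(-y)/7)


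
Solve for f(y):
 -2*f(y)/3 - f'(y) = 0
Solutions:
 f(y) = C1*exp(-2*y/3)


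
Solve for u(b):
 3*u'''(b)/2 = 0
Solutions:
 u(b) = C1 + C2*b + C3*b^2


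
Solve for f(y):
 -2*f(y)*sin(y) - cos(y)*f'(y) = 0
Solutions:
 f(y) = C1*cos(y)^2


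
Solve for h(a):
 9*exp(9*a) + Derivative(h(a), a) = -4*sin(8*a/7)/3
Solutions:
 h(a) = C1 - exp(9*a) + 7*cos(8*a/7)/6


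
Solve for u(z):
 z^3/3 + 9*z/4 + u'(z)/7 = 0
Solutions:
 u(z) = C1 - 7*z^4/12 - 63*z^2/8


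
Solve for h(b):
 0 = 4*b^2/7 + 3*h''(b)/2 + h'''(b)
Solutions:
 h(b) = C1 + C2*b + C3*exp(-3*b/2) - 2*b^4/63 + 16*b^3/189 - 32*b^2/189


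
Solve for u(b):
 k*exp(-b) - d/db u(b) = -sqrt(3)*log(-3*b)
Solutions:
 u(b) = C1 + sqrt(3)*b*log(-b) + sqrt(3)*b*(-1 + log(3)) - k*exp(-b)


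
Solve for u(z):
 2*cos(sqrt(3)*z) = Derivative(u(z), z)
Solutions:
 u(z) = C1 + 2*sqrt(3)*sin(sqrt(3)*z)/3


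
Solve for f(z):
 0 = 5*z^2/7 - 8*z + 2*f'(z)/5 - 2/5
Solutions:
 f(z) = C1 - 25*z^3/42 + 10*z^2 + z


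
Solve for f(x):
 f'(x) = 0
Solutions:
 f(x) = C1


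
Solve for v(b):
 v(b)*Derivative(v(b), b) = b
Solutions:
 v(b) = -sqrt(C1 + b^2)
 v(b) = sqrt(C1 + b^2)


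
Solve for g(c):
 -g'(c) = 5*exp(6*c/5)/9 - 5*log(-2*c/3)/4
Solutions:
 g(c) = C1 + 5*c*log(-c)/4 + 5*c*(-log(3) - 1 + log(2))/4 - 25*exp(6*c/5)/54


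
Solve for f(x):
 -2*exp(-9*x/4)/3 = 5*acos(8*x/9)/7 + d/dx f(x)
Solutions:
 f(x) = C1 - 5*x*acos(8*x/9)/7 + 5*sqrt(81 - 64*x^2)/56 + 8*exp(-9*x/4)/27


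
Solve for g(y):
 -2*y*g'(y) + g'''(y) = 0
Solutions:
 g(y) = C1 + Integral(C2*airyai(2^(1/3)*y) + C3*airybi(2^(1/3)*y), y)


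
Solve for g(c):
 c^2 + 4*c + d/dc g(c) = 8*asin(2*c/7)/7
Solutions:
 g(c) = C1 - c^3/3 - 2*c^2 + 8*c*asin(2*c/7)/7 + 4*sqrt(49 - 4*c^2)/7


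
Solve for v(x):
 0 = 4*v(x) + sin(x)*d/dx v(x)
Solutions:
 v(x) = C1*(cos(x)^2 + 2*cos(x) + 1)/(cos(x)^2 - 2*cos(x) + 1)


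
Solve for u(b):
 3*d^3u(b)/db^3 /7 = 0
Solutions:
 u(b) = C1 + C2*b + C3*b^2


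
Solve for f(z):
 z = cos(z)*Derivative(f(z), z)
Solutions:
 f(z) = C1 + Integral(z/cos(z), z)


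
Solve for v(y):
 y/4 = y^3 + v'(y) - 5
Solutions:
 v(y) = C1 - y^4/4 + y^2/8 + 5*y


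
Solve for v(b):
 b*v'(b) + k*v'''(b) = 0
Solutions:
 v(b) = C1 + Integral(C2*airyai(b*(-1/k)^(1/3)) + C3*airybi(b*(-1/k)^(1/3)), b)


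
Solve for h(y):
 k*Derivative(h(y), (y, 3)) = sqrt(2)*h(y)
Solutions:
 h(y) = C1*exp(2^(1/6)*y*(1/k)^(1/3)) + C2*exp(2^(1/6)*y*(-1 + sqrt(3)*I)*(1/k)^(1/3)/2) + C3*exp(-2^(1/6)*y*(1 + sqrt(3)*I)*(1/k)^(1/3)/2)


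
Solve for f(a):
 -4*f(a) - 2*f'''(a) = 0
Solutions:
 f(a) = C3*exp(-2^(1/3)*a) + (C1*sin(2^(1/3)*sqrt(3)*a/2) + C2*cos(2^(1/3)*sqrt(3)*a/2))*exp(2^(1/3)*a/2)


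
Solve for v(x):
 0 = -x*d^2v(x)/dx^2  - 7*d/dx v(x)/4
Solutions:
 v(x) = C1 + C2/x^(3/4)


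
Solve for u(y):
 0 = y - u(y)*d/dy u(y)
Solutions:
 u(y) = -sqrt(C1 + y^2)
 u(y) = sqrt(C1 + y^2)


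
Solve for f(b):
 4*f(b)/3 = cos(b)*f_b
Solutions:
 f(b) = C1*(sin(b) + 1)^(2/3)/(sin(b) - 1)^(2/3)


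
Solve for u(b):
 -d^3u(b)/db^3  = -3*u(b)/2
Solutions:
 u(b) = C3*exp(2^(2/3)*3^(1/3)*b/2) + (C1*sin(2^(2/3)*3^(5/6)*b/4) + C2*cos(2^(2/3)*3^(5/6)*b/4))*exp(-2^(2/3)*3^(1/3)*b/4)


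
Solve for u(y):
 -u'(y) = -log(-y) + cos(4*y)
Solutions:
 u(y) = C1 + y*log(-y) - y - sin(4*y)/4


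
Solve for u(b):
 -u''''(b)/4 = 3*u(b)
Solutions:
 u(b) = (C1*sin(3^(1/4)*b) + C2*cos(3^(1/4)*b))*exp(-3^(1/4)*b) + (C3*sin(3^(1/4)*b) + C4*cos(3^(1/4)*b))*exp(3^(1/4)*b)


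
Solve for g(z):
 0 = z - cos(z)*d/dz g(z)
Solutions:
 g(z) = C1 + Integral(z/cos(z), z)


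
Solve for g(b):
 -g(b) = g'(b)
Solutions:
 g(b) = C1*exp(-b)


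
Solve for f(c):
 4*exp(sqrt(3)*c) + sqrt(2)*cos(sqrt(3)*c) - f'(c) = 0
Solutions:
 f(c) = C1 + 4*sqrt(3)*exp(sqrt(3)*c)/3 + sqrt(6)*sin(sqrt(3)*c)/3


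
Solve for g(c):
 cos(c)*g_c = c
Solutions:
 g(c) = C1 + Integral(c/cos(c), c)


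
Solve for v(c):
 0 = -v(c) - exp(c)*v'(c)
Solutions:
 v(c) = C1*exp(exp(-c))


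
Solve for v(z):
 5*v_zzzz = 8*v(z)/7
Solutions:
 v(z) = C1*exp(-70^(3/4)*z/35) + C2*exp(70^(3/4)*z/35) + C3*sin(70^(3/4)*z/35) + C4*cos(70^(3/4)*z/35)


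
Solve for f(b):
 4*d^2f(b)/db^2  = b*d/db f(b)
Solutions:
 f(b) = C1 + C2*erfi(sqrt(2)*b/4)


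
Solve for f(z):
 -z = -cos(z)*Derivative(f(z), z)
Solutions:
 f(z) = C1 + Integral(z/cos(z), z)


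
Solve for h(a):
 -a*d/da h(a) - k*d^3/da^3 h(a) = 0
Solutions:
 h(a) = C1 + Integral(C2*airyai(a*(-1/k)^(1/3)) + C3*airybi(a*(-1/k)^(1/3)), a)


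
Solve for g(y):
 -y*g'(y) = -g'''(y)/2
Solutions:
 g(y) = C1 + Integral(C2*airyai(2^(1/3)*y) + C3*airybi(2^(1/3)*y), y)


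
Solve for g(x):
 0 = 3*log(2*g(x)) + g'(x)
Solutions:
 Integral(1/(log(_y) + log(2)), (_y, g(x)))/3 = C1 - x


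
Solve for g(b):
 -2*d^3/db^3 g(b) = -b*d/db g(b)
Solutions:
 g(b) = C1 + Integral(C2*airyai(2^(2/3)*b/2) + C3*airybi(2^(2/3)*b/2), b)


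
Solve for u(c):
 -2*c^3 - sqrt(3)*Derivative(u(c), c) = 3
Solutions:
 u(c) = C1 - sqrt(3)*c^4/6 - sqrt(3)*c


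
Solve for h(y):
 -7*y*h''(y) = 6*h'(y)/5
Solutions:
 h(y) = C1 + C2*y^(29/35)


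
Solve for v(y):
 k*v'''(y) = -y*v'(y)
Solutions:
 v(y) = C1 + Integral(C2*airyai(y*(-1/k)^(1/3)) + C3*airybi(y*(-1/k)^(1/3)), y)


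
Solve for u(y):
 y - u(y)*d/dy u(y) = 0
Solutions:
 u(y) = -sqrt(C1 + y^2)
 u(y) = sqrt(C1 + y^2)


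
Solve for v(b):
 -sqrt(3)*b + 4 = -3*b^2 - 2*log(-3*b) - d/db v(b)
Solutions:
 v(b) = C1 - b^3 + sqrt(3)*b^2/2 - 2*b*log(-b) + 2*b*(-log(3) - 1)


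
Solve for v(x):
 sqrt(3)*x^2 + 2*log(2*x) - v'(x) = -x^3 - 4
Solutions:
 v(x) = C1 + x^4/4 + sqrt(3)*x^3/3 + 2*x*log(x) + x*log(4) + 2*x


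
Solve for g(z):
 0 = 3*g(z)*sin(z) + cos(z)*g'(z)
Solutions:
 g(z) = C1*cos(z)^3


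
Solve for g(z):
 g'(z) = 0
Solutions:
 g(z) = C1


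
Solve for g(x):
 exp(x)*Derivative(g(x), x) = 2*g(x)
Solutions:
 g(x) = C1*exp(-2*exp(-x))


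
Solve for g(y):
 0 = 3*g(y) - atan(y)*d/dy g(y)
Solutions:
 g(y) = C1*exp(3*Integral(1/atan(y), y))


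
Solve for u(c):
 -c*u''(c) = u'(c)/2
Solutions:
 u(c) = C1 + C2*sqrt(c)


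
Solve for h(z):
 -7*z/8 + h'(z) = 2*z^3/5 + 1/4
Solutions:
 h(z) = C1 + z^4/10 + 7*z^2/16 + z/4


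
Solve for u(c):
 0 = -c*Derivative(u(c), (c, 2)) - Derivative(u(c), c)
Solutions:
 u(c) = C1 + C2*log(c)


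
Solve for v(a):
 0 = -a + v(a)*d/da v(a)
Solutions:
 v(a) = -sqrt(C1 + a^2)
 v(a) = sqrt(C1 + a^2)


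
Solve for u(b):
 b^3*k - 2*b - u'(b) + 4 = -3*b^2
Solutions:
 u(b) = C1 + b^4*k/4 + b^3 - b^2 + 4*b


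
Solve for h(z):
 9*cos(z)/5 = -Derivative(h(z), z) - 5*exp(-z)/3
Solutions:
 h(z) = C1 - 9*sin(z)/5 + 5*exp(-z)/3


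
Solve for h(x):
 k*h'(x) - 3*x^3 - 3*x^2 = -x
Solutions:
 h(x) = C1 + 3*x^4/(4*k) + x^3/k - x^2/(2*k)


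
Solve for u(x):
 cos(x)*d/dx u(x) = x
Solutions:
 u(x) = C1 + Integral(x/cos(x), x)


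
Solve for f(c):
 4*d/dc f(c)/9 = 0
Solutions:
 f(c) = C1


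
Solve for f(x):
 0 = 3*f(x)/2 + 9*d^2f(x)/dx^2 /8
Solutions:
 f(x) = C1*sin(2*sqrt(3)*x/3) + C2*cos(2*sqrt(3)*x/3)


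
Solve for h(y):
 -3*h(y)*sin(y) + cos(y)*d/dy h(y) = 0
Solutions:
 h(y) = C1/cos(y)^3


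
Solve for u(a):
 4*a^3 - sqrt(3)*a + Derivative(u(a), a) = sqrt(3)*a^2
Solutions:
 u(a) = C1 - a^4 + sqrt(3)*a^3/3 + sqrt(3)*a^2/2


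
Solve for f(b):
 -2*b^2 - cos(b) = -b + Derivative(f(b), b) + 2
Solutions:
 f(b) = C1 - 2*b^3/3 + b^2/2 - 2*b - sin(b)


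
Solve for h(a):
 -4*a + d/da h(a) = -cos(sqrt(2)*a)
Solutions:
 h(a) = C1 + 2*a^2 - sqrt(2)*sin(sqrt(2)*a)/2


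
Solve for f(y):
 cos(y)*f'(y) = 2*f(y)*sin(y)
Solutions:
 f(y) = C1/cos(y)^2


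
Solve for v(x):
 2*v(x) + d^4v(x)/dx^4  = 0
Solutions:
 v(x) = (C1*sin(2^(3/4)*x/2) + C2*cos(2^(3/4)*x/2))*exp(-2^(3/4)*x/2) + (C3*sin(2^(3/4)*x/2) + C4*cos(2^(3/4)*x/2))*exp(2^(3/4)*x/2)


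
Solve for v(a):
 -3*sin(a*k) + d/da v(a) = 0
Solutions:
 v(a) = C1 - 3*cos(a*k)/k


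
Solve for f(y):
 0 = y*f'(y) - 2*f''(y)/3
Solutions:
 f(y) = C1 + C2*erfi(sqrt(3)*y/2)


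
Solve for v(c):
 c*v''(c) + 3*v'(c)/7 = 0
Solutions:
 v(c) = C1 + C2*c^(4/7)


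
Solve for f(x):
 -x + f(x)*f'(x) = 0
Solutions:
 f(x) = -sqrt(C1 + x^2)
 f(x) = sqrt(C1 + x^2)


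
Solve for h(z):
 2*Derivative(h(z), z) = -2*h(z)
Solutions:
 h(z) = C1*exp(-z)


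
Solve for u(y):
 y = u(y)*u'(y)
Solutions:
 u(y) = -sqrt(C1 + y^2)
 u(y) = sqrt(C1 + y^2)


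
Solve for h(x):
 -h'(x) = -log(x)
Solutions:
 h(x) = C1 + x*log(x) - x


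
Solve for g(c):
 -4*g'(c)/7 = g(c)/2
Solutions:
 g(c) = C1*exp(-7*c/8)


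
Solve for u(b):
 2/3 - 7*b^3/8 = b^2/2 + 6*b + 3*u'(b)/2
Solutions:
 u(b) = C1 - 7*b^4/48 - b^3/9 - 2*b^2 + 4*b/9


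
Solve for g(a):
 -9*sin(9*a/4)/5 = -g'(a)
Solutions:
 g(a) = C1 - 4*cos(9*a/4)/5


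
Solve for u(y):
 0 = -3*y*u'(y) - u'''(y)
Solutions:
 u(y) = C1 + Integral(C2*airyai(-3^(1/3)*y) + C3*airybi(-3^(1/3)*y), y)


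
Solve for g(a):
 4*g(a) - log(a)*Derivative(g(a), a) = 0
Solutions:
 g(a) = C1*exp(4*li(a))


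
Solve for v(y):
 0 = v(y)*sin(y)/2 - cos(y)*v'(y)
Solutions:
 v(y) = C1/sqrt(cos(y))


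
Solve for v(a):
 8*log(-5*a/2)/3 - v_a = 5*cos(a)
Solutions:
 v(a) = C1 + 8*a*log(-a)/3 - 8*a/3 - 8*a*log(2)/3 + 8*a*log(5)/3 - 5*sin(a)


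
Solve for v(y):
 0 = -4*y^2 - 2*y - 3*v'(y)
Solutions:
 v(y) = C1 - 4*y^3/9 - y^2/3


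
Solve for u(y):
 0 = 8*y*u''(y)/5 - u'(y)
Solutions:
 u(y) = C1 + C2*y^(13/8)


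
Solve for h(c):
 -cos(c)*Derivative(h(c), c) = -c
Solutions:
 h(c) = C1 + Integral(c/cos(c), c)


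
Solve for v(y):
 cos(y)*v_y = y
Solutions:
 v(y) = C1 + Integral(y/cos(y), y)


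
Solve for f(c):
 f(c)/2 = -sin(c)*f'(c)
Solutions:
 f(c) = C1*(cos(c) + 1)^(1/4)/(cos(c) - 1)^(1/4)


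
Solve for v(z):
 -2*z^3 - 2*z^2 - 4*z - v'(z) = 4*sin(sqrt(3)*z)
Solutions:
 v(z) = C1 - z^4/2 - 2*z^3/3 - 2*z^2 + 4*sqrt(3)*cos(sqrt(3)*z)/3


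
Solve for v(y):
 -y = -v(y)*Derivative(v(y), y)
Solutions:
 v(y) = -sqrt(C1 + y^2)
 v(y) = sqrt(C1 + y^2)


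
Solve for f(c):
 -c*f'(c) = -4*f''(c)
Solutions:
 f(c) = C1 + C2*erfi(sqrt(2)*c/4)


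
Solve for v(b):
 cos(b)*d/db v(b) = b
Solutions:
 v(b) = C1 + Integral(b/cos(b), b)


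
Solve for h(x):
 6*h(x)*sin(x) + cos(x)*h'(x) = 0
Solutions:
 h(x) = C1*cos(x)^6


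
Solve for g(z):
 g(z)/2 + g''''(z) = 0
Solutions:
 g(z) = (C1*sin(2^(1/4)*z/2) + C2*cos(2^(1/4)*z/2))*exp(-2^(1/4)*z/2) + (C3*sin(2^(1/4)*z/2) + C4*cos(2^(1/4)*z/2))*exp(2^(1/4)*z/2)


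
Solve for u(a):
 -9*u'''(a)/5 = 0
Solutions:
 u(a) = C1 + C2*a + C3*a^2


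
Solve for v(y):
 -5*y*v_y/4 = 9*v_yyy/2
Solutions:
 v(y) = C1 + Integral(C2*airyai(-60^(1/3)*y/6) + C3*airybi(-60^(1/3)*y/6), y)


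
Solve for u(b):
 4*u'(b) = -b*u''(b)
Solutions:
 u(b) = C1 + C2/b^3


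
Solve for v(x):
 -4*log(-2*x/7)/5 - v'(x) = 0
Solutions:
 v(x) = C1 - 4*x*log(-x)/5 + 4*x*(-log(2) + 1 + log(7))/5


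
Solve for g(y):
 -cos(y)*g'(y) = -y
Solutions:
 g(y) = C1 + Integral(y/cos(y), y)


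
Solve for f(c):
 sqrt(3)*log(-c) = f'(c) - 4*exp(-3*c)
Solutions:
 f(c) = C1 + sqrt(3)*c*log(-c) - sqrt(3)*c - 4*exp(-3*c)/3


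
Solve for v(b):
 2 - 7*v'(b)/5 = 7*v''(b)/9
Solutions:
 v(b) = C1 + C2*exp(-9*b/5) + 10*b/7


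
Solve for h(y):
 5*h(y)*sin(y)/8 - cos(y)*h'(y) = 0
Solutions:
 h(y) = C1/cos(y)^(5/8)


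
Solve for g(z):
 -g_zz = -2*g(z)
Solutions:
 g(z) = C1*exp(-sqrt(2)*z) + C2*exp(sqrt(2)*z)


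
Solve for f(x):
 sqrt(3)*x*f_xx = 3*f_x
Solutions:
 f(x) = C1 + C2*x^(1 + sqrt(3))


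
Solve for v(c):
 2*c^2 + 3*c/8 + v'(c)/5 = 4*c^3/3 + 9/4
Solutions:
 v(c) = C1 + 5*c^4/3 - 10*c^3/3 - 15*c^2/16 + 45*c/4


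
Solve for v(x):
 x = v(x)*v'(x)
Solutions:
 v(x) = -sqrt(C1 + x^2)
 v(x) = sqrt(C1 + x^2)


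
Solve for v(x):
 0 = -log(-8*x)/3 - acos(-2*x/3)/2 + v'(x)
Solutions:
 v(x) = C1 + x*log(-x)/3 + x*acos(-2*x/3)/2 - x/3 + x*log(2) + sqrt(9 - 4*x^2)/4


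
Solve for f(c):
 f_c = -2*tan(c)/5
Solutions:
 f(c) = C1 + 2*log(cos(c))/5


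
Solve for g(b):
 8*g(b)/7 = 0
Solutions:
 g(b) = 0


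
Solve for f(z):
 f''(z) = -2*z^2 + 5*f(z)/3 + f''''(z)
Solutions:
 f(z) = 6*z^2/5 + (C1*sin(3^(3/4)*5^(1/4)*z*sin(atan(sqrt(51)/3)/2)/3) + C2*cos(3^(3/4)*5^(1/4)*z*sin(atan(sqrt(51)/3)/2)/3))*exp(-3^(3/4)*5^(1/4)*z*cos(atan(sqrt(51)/3)/2)/3) + (C3*sin(3^(3/4)*5^(1/4)*z*sin(atan(sqrt(51)/3)/2)/3) + C4*cos(3^(3/4)*5^(1/4)*z*sin(atan(sqrt(51)/3)/2)/3))*exp(3^(3/4)*5^(1/4)*z*cos(atan(sqrt(51)/3)/2)/3) + 36/25


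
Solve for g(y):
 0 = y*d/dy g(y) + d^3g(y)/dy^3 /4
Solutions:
 g(y) = C1 + Integral(C2*airyai(-2^(2/3)*y) + C3*airybi(-2^(2/3)*y), y)


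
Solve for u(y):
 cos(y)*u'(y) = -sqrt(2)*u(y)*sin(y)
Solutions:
 u(y) = C1*cos(y)^(sqrt(2))


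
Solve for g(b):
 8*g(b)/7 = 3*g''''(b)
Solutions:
 g(b) = C1*exp(-42^(3/4)*b/21) + C2*exp(42^(3/4)*b/21) + C3*sin(42^(3/4)*b/21) + C4*cos(42^(3/4)*b/21)


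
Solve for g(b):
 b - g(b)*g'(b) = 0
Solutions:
 g(b) = -sqrt(C1 + b^2)
 g(b) = sqrt(C1 + b^2)


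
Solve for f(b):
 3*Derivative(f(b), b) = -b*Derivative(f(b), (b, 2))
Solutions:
 f(b) = C1 + C2/b^2


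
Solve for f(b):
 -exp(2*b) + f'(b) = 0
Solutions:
 f(b) = C1 + exp(2*b)/2


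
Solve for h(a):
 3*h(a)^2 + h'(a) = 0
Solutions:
 h(a) = 1/(C1 + 3*a)


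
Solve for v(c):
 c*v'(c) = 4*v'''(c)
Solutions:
 v(c) = C1 + Integral(C2*airyai(2^(1/3)*c/2) + C3*airybi(2^(1/3)*c/2), c)


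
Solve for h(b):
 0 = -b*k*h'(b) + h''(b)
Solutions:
 h(b) = Piecewise((-sqrt(2)*sqrt(pi)*C1*erf(sqrt(2)*b*sqrt(-k)/2)/(2*sqrt(-k)) - C2, (k > 0) | (k < 0)), (-C1*b - C2, True))


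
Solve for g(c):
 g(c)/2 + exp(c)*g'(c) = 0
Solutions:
 g(c) = C1*exp(exp(-c)/2)


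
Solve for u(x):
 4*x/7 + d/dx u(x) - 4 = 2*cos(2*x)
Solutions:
 u(x) = C1 - 2*x^2/7 + 4*x + 2*sin(x)*cos(x)


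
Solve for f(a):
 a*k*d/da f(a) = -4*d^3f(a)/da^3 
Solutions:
 f(a) = C1 + Integral(C2*airyai(2^(1/3)*a*(-k)^(1/3)/2) + C3*airybi(2^(1/3)*a*(-k)^(1/3)/2), a)


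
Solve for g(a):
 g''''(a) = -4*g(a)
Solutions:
 g(a) = (C1*sin(a) + C2*cos(a))*exp(-a) + (C3*sin(a) + C4*cos(a))*exp(a)


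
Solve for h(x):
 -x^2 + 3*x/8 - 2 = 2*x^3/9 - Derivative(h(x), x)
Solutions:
 h(x) = C1 + x^4/18 + x^3/3 - 3*x^2/16 + 2*x


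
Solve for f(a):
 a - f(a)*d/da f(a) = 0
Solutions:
 f(a) = -sqrt(C1 + a^2)
 f(a) = sqrt(C1 + a^2)


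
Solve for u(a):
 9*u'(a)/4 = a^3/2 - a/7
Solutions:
 u(a) = C1 + a^4/18 - 2*a^2/63


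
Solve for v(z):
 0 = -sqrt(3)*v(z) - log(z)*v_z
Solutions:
 v(z) = C1*exp(-sqrt(3)*li(z))


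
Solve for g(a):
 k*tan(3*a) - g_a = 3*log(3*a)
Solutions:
 g(a) = C1 - 3*a*log(a) - 3*a*log(3) + 3*a - k*log(cos(3*a))/3


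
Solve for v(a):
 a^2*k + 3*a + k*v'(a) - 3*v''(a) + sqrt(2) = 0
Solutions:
 v(a) = C1 + C2*exp(a*k/3) - a^3/3 - 9*a^2/(2*k) - sqrt(2)*a/k - 27*a/k^2


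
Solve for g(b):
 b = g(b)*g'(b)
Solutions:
 g(b) = -sqrt(C1 + b^2)
 g(b) = sqrt(C1 + b^2)


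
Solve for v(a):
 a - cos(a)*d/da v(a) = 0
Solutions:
 v(a) = C1 + Integral(a/cos(a), a)


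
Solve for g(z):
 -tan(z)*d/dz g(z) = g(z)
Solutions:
 g(z) = C1/sin(z)


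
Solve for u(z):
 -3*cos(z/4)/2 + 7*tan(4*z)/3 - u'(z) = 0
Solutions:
 u(z) = C1 - 7*log(cos(4*z))/12 - 6*sin(z/4)


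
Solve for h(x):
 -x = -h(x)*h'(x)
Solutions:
 h(x) = -sqrt(C1 + x^2)
 h(x) = sqrt(C1 + x^2)


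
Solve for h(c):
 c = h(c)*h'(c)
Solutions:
 h(c) = -sqrt(C1 + c^2)
 h(c) = sqrt(C1 + c^2)


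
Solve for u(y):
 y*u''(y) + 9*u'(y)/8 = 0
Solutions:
 u(y) = C1 + C2/y^(1/8)


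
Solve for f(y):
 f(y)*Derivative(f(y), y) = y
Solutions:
 f(y) = -sqrt(C1 + y^2)
 f(y) = sqrt(C1 + y^2)


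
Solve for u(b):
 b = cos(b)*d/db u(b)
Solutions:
 u(b) = C1 + Integral(b/cos(b), b)


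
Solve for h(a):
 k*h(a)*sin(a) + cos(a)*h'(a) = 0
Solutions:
 h(a) = C1*exp(k*log(cos(a)))


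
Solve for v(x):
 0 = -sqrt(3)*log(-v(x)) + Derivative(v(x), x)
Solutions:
 -li(-v(x)) = C1 + sqrt(3)*x


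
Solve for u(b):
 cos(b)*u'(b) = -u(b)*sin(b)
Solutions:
 u(b) = C1*cos(b)
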